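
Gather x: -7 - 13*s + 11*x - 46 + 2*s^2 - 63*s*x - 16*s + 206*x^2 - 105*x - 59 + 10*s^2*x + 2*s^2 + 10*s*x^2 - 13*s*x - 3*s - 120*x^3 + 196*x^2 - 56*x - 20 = 4*s^2 - 32*s - 120*x^3 + x^2*(10*s + 402) + x*(10*s^2 - 76*s - 150) - 132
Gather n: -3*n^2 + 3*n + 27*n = -3*n^2 + 30*n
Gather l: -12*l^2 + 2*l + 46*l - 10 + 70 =-12*l^2 + 48*l + 60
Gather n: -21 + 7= -14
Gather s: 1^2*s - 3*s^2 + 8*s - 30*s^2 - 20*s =-33*s^2 - 11*s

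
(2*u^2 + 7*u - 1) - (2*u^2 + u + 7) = 6*u - 8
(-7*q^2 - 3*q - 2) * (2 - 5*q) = 35*q^3 + q^2 + 4*q - 4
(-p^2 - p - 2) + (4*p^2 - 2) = 3*p^2 - p - 4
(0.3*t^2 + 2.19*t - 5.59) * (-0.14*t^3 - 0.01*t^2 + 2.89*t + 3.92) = -0.042*t^5 - 0.3096*t^4 + 1.6277*t^3 + 7.561*t^2 - 7.5703*t - 21.9128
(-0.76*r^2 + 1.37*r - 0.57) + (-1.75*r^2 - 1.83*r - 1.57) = -2.51*r^2 - 0.46*r - 2.14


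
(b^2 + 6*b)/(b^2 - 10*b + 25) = b*(b + 6)/(b^2 - 10*b + 25)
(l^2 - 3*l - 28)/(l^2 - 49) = (l + 4)/(l + 7)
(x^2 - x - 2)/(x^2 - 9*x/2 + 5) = 2*(x + 1)/(2*x - 5)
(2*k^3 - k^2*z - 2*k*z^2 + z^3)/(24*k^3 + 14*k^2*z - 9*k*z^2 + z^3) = (2*k^2 - 3*k*z + z^2)/(24*k^2 - 10*k*z + z^2)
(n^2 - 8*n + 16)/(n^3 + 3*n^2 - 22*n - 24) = (n - 4)/(n^2 + 7*n + 6)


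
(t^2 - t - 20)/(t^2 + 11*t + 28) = (t - 5)/(t + 7)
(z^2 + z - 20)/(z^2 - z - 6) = (-z^2 - z + 20)/(-z^2 + z + 6)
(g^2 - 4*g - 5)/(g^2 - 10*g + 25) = (g + 1)/(g - 5)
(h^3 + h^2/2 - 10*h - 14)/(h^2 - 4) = (h^2 - 3*h/2 - 7)/(h - 2)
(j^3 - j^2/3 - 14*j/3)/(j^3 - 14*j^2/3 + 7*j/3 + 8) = j*(3*j^2 - j - 14)/(3*j^3 - 14*j^2 + 7*j + 24)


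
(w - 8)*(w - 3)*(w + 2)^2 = w^4 - 7*w^3 - 16*w^2 + 52*w + 96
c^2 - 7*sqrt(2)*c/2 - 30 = (c - 6*sqrt(2))*(c + 5*sqrt(2)/2)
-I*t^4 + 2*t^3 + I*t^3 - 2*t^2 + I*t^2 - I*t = t*(t + I)^2*(-I*t + I)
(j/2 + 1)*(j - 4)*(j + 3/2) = j^3/2 - j^2/4 - 11*j/2 - 6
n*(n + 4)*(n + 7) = n^3 + 11*n^2 + 28*n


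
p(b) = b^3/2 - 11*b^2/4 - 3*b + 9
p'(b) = 3*b^2/2 - 11*b/2 - 3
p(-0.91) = 9.08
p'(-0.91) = 3.25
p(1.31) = 1.47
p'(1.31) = -7.63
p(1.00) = 3.75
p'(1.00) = -7.00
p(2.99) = -11.19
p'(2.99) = -6.03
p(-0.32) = 9.66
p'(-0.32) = -1.09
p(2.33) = -6.59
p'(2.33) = -7.67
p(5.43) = -8.32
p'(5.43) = 11.36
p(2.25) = -5.98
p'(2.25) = -7.78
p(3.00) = -11.25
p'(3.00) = -6.00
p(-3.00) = -20.25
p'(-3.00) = 27.00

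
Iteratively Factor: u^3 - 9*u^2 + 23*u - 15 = (u - 3)*(u^2 - 6*u + 5) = (u - 3)*(u - 1)*(u - 5)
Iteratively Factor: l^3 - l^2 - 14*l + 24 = (l - 2)*(l^2 + l - 12) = (l - 2)*(l + 4)*(l - 3)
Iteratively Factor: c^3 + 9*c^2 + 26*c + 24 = (c + 4)*(c^2 + 5*c + 6) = (c + 2)*(c + 4)*(c + 3)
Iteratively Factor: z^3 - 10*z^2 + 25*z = (z - 5)*(z^2 - 5*z) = (z - 5)^2*(z)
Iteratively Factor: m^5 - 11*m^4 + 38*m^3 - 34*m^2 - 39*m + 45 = (m - 3)*(m^4 - 8*m^3 + 14*m^2 + 8*m - 15) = (m - 3)*(m + 1)*(m^3 - 9*m^2 + 23*m - 15) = (m - 3)*(m - 1)*(m + 1)*(m^2 - 8*m + 15) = (m - 5)*(m - 3)*(m - 1)*(m + 1)*(m - 3)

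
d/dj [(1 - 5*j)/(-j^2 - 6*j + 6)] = (-5*j^2 + 2*j - 24)/(j^4 + 12*j^3 + 24*j^2 - 72*j + 36)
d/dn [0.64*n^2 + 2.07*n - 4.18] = 1.28*n + 2.07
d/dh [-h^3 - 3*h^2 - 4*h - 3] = -3*h^2 - 6*h - 4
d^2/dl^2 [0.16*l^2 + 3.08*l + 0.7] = 0.320000000000000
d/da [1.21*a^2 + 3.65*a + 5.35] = 2.42*a + 3.65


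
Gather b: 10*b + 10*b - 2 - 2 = 20*b - 4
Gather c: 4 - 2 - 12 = -10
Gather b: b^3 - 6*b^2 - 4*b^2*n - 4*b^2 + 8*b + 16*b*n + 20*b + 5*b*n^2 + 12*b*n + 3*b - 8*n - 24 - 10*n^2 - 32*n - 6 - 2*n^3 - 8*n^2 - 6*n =b^3 + b^2*(-4*n - 10) + b*(5*n^2 + 28*n + 31) - 2*n^3 - 18*n^2 - 46*n - 30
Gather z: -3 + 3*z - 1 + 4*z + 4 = 7*z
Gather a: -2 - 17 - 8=-27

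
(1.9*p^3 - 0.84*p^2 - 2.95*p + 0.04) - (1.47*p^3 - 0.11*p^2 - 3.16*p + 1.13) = 0.43*p^3 - 0.73*p^2 + 0.21*p - 1.09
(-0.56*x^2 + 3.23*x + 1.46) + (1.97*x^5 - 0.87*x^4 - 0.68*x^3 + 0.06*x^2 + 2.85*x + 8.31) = 1.97*x^5 - 0.87*x^4 - 0.68*x^3 - 0.5*x^2 + 6.08*x + 9.77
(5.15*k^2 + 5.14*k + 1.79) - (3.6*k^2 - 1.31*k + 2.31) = 1.55*k^2 + 6.45*k - 0.52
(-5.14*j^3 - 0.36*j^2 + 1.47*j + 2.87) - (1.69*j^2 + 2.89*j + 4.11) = -5.14*j^3 - 2.05*j^2 - 1.42*j - 1.24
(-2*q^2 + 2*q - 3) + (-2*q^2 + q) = -4*q^2 + 3*q - 3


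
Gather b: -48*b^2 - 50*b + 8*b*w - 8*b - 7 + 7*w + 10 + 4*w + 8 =-48*b^2 + b*(8*w - 58) + 11*w + 11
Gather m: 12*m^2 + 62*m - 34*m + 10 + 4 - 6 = 12*m^2 + 28*m + 8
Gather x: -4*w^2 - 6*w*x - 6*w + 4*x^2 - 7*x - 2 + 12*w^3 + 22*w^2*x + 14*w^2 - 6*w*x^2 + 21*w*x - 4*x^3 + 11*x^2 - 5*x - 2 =12*w^3 + 10*w^2 - 6*w - 4*x^3 + x^2*(15 - 6*w) + x*(22*w^2 + 15*w - 12) - 4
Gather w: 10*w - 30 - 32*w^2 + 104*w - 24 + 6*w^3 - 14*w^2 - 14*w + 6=6*w^3 - 46*w^2 + 100*w - 48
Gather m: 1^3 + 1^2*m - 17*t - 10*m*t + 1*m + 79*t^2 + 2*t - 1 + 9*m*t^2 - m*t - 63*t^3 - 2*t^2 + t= m*(9*t^2 - 11*t + 2) - 63*t^3 + 77*t^2 - 14*t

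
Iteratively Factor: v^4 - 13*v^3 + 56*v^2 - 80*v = (v - 4)*(v^3 - 9*v^2 + 20*v) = (v - 5)*(v - 4)*(v^2 - 4*v) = (v - 5)*(v - 4)^2*(v)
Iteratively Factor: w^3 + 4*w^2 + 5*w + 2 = (w + 2)*(w^2 + 2*w + 1) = (w + 1)*(w + 2)*(w + 1)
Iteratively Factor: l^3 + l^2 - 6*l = (l - 2)*(l^2 + 3*l) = l*(l - 2)*(l + 3)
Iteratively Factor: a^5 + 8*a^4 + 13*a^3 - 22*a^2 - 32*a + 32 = (a + 4)*(a^4 + 4*a^3 - 3*a^2 - 10*a + 8) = (a + 4)^2*(a^3 - 3*a + 2) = (a - 1)*(a + 4)^2*(a^2 + a - 2) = (a - 1)^2*(a + 4)^2*(a + 2)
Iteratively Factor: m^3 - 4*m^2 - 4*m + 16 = (m - 4)*(m^2 - 4) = (m - 4)*(m - 2)*(m + 2)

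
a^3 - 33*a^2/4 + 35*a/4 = a*(a - 7)*(a - 5/4)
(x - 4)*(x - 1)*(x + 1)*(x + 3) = x^4 - x^3 - 13*x^2 + x + 12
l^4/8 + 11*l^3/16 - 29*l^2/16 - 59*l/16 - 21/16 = (l/4 + 1/4)*(l/2 + 1/4)*(l - 3)*(l + 7)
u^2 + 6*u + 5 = (u + 1)*(u + 5)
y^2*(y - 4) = y^3 - 4*y^2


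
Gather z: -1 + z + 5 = z + 4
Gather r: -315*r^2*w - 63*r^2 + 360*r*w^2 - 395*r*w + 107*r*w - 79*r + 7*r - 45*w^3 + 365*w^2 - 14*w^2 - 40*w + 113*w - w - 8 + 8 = r^2*(-315*w - 63) + r*(360*w^2 - 288*w - 72) - 45*w^3 + 351*w^2 + 72*w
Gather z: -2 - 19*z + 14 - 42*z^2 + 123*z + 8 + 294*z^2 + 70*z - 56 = 252*z^2 + 174*z - 36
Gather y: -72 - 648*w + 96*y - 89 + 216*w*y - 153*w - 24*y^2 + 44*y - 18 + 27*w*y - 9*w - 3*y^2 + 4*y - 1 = -810*w - 27*y^2 + y*(243*w + 144) - 180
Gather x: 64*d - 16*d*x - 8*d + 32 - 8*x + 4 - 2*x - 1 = 56*d + x*(-16*d - 10) + 35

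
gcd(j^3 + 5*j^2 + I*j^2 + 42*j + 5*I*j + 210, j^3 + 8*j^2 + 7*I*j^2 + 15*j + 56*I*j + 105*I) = j^2 + j*(5 + 7*I) + 35*I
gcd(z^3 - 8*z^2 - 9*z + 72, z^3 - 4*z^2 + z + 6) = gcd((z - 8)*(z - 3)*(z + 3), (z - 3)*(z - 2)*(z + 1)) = z - 3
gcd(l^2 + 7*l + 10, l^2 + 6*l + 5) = l + 5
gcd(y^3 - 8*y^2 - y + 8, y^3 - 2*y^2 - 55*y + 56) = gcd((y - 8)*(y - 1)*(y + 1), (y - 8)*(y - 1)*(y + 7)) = y^2 - 9*y + 8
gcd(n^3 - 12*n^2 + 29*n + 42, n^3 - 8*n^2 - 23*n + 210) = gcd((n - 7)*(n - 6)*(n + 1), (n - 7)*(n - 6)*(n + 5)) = n^2 - 13*n + 42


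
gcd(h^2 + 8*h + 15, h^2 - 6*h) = 1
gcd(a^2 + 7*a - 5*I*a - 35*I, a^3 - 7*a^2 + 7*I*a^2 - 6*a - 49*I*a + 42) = 1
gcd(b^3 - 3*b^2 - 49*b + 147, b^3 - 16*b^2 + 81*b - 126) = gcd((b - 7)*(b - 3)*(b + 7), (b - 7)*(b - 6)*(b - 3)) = b^2 - 10*b + 21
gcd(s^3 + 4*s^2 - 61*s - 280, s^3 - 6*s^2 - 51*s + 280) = s^2 - s - 56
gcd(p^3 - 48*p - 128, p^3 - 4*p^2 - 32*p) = p^2 - 4*p - 32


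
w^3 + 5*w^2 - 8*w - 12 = (w - 2)*(w + 1)*(w + 6)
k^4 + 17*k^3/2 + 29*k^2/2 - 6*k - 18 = (k - 1)*(k + 3/2)*(k + 2)*(k + 6)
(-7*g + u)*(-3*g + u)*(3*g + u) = 63*g^3 - 9*g^2*u - 7*g*u^2 + u^3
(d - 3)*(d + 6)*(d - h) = d^3 - d^2*h + 3*d^2 - 3*d*h - 18*d + 18*h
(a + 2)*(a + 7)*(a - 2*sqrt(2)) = a^3 - 2*sqrt(2)*a^2 + 9*a^2 - 18*sqrt(2)*a + 14*a - 28*sqrt(2)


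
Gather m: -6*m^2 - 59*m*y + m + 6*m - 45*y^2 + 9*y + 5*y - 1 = -6*m^2 + m*(7 - 59*y) - 45*y^2 + 14*y - 1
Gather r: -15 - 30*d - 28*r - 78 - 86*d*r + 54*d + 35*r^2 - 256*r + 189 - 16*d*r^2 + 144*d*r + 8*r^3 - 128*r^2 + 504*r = 24*d + 8*r^3 + r^2*(-16*d - 93) + r*(58*d + 220) + 96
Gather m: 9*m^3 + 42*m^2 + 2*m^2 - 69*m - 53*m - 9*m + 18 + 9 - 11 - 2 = 9*m^3 + 44*m^2 - 131*m + 14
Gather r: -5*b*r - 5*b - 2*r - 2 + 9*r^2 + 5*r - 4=-5*b + 9*r^2 + r*(3 - 5*b) - 6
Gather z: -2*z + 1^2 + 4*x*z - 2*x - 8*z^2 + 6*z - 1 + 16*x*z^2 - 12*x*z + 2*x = z^2*(16*x - 8) + z*(4 - 8*x)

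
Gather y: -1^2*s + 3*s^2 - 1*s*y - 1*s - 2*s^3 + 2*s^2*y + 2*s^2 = -2*s^3 + 5*s^2 - 2*s + y*(2*s^2 - s)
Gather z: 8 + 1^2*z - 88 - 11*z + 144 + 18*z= 8*z + 64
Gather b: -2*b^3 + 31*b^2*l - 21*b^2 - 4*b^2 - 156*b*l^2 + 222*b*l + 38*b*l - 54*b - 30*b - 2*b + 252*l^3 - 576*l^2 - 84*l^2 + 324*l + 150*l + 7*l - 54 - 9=-2*b^3 + b^2*(31*l - 25) + b*(-156*l^2 + 260*l - 86) + 252*l^3 - 660*l^2 + 481*l - 63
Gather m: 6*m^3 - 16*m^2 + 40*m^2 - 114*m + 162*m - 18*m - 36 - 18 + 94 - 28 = 6*m^3 + 24*m^2 + 30*m + 12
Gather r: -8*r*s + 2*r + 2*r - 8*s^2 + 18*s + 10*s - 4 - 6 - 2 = r*(4 - 8*s) - 8*s^2 + 28*s - 12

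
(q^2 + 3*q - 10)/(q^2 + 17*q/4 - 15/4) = 4*(q - 2)/(4*q - 3)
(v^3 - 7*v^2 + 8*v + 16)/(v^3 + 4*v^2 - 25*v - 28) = (v - 4)/(v + 7)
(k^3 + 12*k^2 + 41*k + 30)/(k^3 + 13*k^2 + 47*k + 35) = (k + 6)/(k + 7)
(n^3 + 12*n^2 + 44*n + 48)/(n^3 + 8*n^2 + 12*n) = (n + 4)/n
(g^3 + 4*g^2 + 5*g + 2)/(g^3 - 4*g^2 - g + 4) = (g^2 + 3*g + 2)/(g^2 - 5*g + 4)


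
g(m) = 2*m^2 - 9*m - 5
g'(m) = 4*m - 9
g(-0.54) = 0.44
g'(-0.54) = -11.16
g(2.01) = -15.01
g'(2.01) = -0.96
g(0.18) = -6.56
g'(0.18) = -8.28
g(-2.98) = 39.58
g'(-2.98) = -20.92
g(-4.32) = 71.20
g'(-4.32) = -26.28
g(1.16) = -12.75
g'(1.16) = -4.36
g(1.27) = -13.20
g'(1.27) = -3.92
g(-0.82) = 3.72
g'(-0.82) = -12.28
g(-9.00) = 238.00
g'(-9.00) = -45.00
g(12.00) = 175.00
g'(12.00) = 39.00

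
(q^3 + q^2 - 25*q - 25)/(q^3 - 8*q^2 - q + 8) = (q^2 - 25)/(q^2 - 9*q + 8)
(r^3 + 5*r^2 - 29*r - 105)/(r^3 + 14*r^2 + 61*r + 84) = (r - 5)/(r + 4)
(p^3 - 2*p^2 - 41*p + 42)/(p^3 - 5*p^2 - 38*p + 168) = (p - 1)/(p - 4)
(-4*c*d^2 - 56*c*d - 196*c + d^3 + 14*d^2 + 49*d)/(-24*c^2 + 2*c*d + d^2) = (d^2 + 14*d + 49)/(6*c + d)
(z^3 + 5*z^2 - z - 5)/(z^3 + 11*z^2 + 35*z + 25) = (z - 1)/(z + 5)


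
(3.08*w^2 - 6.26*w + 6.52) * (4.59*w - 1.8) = 14.1372*w^3 - 34.2774*w^2 + 41.1948*w - 11.736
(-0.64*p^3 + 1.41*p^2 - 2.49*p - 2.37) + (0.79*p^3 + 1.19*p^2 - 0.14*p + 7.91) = 0.15*p^3 + 2.6*p^2 - 2.63*p + 5.54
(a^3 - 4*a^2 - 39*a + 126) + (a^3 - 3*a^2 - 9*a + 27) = 2*a^3 - 7*a^2 - 48*a + 153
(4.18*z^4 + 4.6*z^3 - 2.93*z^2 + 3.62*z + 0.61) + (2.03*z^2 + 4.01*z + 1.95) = 4.18*z^4 + 4.6*z^3 - 0.9*z^2 + 7.63*z + 2.56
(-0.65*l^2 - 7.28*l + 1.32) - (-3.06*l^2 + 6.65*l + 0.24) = 2.41*l^2 - 13.93*l + 1.08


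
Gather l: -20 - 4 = -24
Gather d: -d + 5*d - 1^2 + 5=4*d + 4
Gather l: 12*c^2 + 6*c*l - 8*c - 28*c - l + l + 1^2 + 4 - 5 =12*c^2 + 6*c*l - 36*c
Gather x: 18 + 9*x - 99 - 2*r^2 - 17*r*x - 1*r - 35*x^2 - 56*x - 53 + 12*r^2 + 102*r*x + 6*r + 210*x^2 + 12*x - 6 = 10*r^2 + 5*r + 175*x^2 + x*(85*r - 35) - 140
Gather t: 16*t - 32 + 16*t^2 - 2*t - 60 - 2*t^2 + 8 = 14*t^2 + 14*t - 84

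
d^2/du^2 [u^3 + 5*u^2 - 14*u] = 6*u + 10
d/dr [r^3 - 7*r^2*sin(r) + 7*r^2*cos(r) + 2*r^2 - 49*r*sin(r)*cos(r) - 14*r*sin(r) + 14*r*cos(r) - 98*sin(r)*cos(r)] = -7*sqrt(2)*r^2*sin(r + pi/4) + 3*r^2 - 28*r*sin(r) - 49*r*cos(2*r) + 4*r - 49*sin(2*r)/2 - 98*cos(2*r) + 14*sqrt(2)*cos(r + pi/4)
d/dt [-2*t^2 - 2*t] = -4*t - 2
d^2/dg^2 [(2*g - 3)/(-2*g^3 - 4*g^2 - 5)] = 4*(-2*g^2*(2*g - 3)*(3*g + 4)^2 + (6*g^2 + 8*g + (2*g - 3)*(3*g + 2))*(2*g^3 + 4*g^2 + 5))/(2*g^3 + 4*g^2 + 5)^3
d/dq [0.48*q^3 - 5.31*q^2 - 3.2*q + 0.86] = 1.44*q^2 - 10.62*q - 3.2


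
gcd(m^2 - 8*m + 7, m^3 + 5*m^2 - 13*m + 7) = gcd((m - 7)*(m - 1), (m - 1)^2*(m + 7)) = m - 1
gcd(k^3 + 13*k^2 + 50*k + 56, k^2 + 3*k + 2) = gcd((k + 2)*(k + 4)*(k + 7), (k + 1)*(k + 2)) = k + 2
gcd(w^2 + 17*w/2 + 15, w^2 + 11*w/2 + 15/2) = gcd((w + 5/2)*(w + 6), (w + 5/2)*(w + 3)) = w + 5/2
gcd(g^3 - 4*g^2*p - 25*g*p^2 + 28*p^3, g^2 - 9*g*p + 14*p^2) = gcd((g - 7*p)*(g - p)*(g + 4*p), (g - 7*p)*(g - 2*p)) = -g + 7*p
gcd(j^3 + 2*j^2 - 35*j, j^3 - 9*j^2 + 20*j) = j^2 - 5*j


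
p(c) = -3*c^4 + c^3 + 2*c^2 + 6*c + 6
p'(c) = -12*c^3 + 3*c^2 + 4*c + 6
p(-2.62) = -155.34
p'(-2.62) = 231.93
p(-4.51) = -1313.27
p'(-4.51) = 1149.79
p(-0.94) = -1.05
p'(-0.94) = 14.86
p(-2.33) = -98.19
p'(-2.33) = 164.76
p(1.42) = 9.22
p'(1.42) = -16.63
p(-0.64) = 2.21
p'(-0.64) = 7.81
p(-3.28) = -374.68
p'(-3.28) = 448.61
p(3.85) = -543.31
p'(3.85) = -618.93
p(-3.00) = -264.00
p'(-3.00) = 345.00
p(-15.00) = -154884.00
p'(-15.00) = 41121.00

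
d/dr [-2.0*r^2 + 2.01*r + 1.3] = 2.01 - 4.0*r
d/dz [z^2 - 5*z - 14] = 2*z - 5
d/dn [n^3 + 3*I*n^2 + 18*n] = 3*n^2 + 6*I*n + 18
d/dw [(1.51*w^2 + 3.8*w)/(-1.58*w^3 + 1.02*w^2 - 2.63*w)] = (2.3858*w^2 + 12.008*w - 7.8473)/(2.4964*w^4 - 3.2232*w^3 + 9.3512*w^2 - 5.3652*w + 6.9169)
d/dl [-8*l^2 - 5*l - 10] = -16*l - 5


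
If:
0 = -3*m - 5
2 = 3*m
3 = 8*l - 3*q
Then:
No Solution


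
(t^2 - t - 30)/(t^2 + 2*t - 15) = (t - 6)/(t - 3)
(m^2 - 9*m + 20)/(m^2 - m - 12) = (m - 5)/(m + 3)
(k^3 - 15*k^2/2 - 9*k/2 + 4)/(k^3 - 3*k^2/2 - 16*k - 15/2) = (-2*k^3 + 15*k^2 + 9*k - 8)/(-2*k^3 + 3*k^2 + 32*k + 15)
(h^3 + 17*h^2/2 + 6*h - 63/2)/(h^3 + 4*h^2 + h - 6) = (h^2 + 11*h/2 - 21/2)/(h^2 + h - 2)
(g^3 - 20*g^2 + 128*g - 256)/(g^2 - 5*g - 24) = (g^2 - 12*g + 32)/(g + 3)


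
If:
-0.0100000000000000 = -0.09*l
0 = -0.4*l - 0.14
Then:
No Solution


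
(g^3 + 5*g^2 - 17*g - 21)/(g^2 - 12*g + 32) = (g^3 + 5*g^2 - 17*g - 21)/(g^2 - 12*g + 32)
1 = 1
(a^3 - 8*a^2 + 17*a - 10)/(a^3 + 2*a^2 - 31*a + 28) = (a^2 - 7*a + 10)/(a^2 + 3*a - 28)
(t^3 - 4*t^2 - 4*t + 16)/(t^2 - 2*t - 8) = t - 2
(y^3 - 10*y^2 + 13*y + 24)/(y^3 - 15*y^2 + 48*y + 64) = (y - 3)/(y - 8)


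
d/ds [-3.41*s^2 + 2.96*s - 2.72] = 2.96 - 6.82*s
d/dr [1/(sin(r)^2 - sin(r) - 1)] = (1 - 2*sin(r))*cos(r)/(sin(r) + cos(r)^2)^2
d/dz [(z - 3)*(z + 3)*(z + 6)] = 3*z^2 + 12*z - 9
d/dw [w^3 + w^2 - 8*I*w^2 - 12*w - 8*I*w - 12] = 3*w^2 + w*(2 - 16*I) - 12 - 8*I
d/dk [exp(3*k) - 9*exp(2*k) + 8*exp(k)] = (3*exp(2*k) - 18*exp(k) + 8)*exp(k)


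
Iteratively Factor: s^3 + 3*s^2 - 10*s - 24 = (s + 2)*(s^2 + s - 12) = (s - 3)*(s + 2)*(s + 4)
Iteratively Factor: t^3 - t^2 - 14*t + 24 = (t + 4)*(t^2 - 5*t + 6) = (t - 3)*(t + 4)*(t - 2)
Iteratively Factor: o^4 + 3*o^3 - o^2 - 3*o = (o - 1)*(o^3 + 4*o^2 + 3*o) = o*(o - 1)*(o^2 + 4*o + 3) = o*(o - 1)*(o + 3)*(o + 1)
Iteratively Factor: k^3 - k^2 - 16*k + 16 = (k + 4)*(k^2 - 5*k + 4) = (k - 1)*(k + 4)*(k - 4)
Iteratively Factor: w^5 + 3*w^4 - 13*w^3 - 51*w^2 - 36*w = (w)*(w^4 + 3*w^3 - 13*w^2 - 51*w - 36) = w*(w - 4)*(w^3 + 7*w^2 + 15*w + 9) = w*(w - 4)*(w + 3)*(w^2 + 4*w + 3) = w*(w - 4)*(w + 1)*(w + 3)*(w + 3)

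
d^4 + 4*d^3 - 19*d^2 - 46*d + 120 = (d - 3)*(d - 2)*(d + 4)*(d + 5)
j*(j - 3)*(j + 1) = j^3 - 2*j^2 - 3*j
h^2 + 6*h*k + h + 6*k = (h + 1)*(h + 6*k)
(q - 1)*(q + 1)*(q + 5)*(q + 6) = q^4 + 11*q^3 + 29*q^2 - 11*q - 30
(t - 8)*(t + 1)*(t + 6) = t^3 - t^2 - 50*t - 48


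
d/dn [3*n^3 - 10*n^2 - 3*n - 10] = 9*n^2 - 20*n - 3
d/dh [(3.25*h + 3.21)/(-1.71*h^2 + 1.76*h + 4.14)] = (5.5575*h^2 + 10.9782*h + 7.8054)/(2.9241*h^4 - 6.0192*h^3 - 11.0612*h^2 + 14.5728*h + 17.1396)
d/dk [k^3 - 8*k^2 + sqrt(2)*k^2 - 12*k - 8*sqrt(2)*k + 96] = 3*k^2 - 16*k + 2*sqrt(2)*k - 12 - 8*sqrt(2)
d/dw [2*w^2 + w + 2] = 4*w + 1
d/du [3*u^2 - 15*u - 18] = 6*u - 15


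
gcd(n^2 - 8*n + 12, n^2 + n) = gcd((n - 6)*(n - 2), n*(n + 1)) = 1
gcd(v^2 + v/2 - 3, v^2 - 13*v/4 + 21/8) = v - 3/2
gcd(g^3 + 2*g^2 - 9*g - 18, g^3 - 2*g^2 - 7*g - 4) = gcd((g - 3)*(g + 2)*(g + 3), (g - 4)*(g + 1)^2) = 1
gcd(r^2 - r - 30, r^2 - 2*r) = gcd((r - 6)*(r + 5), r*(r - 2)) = 1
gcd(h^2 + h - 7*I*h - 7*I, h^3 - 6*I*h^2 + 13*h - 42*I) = h - 7*I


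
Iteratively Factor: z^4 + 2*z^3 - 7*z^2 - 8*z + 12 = (z + 3)*(z^3 - z^2 - 4*z + 4) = (z - 2)*(z + 3)*(z^2 + z - 2) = (z - 2)*(z + 2)*(z + 3)*(z - 1)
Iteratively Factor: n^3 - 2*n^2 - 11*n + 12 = (n - 4)*(n^2 + 2*n - 3) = (n - 4)*(n - 1)*(n + 3)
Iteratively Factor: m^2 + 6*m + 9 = (m + 3)*(m + 3)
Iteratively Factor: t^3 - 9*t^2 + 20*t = (t - 4)*(t^2 - 5*t) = t*(t - 4)*(t - 5)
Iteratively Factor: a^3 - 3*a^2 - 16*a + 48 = (a - 4)*(a^2 + a - 12) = (a - 4)*(a - 3)*(a + 4)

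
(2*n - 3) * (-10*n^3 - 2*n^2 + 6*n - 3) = -20*n^4 + 26*n^3 + 18*n^2 - 24*n + 9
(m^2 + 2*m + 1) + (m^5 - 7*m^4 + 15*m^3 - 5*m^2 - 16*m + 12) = m^5 - 7*m^4 + 15*m^3 - 4*m^2 - 14*m + 13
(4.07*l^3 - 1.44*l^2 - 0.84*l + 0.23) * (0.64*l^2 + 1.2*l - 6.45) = 2.6048*l^5 + 3.9624*l^4 - 28.5171*l^3 + 8.4272*l^2 + 5.694*l - 1.4835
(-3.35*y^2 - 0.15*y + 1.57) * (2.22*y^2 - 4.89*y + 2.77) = -7.437*y^4 + 16.0485*y^3 - 5.0606*y^2 - 8.0928*y + 4.3489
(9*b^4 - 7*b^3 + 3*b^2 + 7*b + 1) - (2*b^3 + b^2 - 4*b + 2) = 9*b^4 - 9*b^3 + 2*b^2 + 11*b - 1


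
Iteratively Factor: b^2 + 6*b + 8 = (b + 4)*(b + 2)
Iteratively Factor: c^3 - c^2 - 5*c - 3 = (c + 1)*(c^2 - 2*c - 3) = (c + 1)^2*(c - 3)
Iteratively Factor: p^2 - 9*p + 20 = (p - 4)*(p - 5)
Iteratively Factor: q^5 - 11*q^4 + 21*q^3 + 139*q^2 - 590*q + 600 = (q + 4)*(q^4 - 15*q^3 + 81*q^2 - 185*q + 150) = (q - 5)*(q + 4)*(q^3 - 10*q^2 + 31*q - 30) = (q - 5)*(q - 3)*(q + 4)*(q^2 - 7*q + 10) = (q - 5)^2*(q - 3)*(q + 4)*(q - 2)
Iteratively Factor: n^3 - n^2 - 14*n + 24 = (n + 4)*(n^2 - 5*n + 6) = (n - 2)*(n + 4)*(n - 3)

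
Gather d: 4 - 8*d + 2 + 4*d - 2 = 4 - 4*d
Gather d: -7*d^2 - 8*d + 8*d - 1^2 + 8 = 7 - 7*d^2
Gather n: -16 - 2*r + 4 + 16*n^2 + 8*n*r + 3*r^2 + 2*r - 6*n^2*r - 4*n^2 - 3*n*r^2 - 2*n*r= n^2*(12 - 6*r) + n*(-3*r^2 + 6*r) + 3*r^2 - 12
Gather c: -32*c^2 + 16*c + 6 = -32*c^2 + 16*c + 6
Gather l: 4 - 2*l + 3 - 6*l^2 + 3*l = -6*l^2 + l + 7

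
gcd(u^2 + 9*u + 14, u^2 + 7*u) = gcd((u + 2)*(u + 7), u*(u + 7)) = u + 7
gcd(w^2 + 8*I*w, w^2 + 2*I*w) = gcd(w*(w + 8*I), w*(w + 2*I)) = w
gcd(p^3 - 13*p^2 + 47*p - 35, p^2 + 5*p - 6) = p - 1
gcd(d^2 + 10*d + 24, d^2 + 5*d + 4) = d + 4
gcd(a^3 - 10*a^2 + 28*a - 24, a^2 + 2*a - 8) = a - 2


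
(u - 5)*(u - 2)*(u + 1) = u^3 - 6*u^2 + 3*u + 10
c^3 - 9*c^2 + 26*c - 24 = (c - 4)*(c - 3)*(c - 2)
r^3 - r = r*(r - 1)*(r + 1)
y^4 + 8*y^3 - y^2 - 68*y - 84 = (y - 3)*(y + 2)^2*(y + 7)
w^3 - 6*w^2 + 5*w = w*(w - 5)*(w - 1)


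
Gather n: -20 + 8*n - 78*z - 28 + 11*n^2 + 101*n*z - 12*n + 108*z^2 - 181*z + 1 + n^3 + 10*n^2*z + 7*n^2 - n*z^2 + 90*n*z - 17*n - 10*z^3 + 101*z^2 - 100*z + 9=n^3 + n^2*(10*z + 18) + n*(-z^2 + 191*z - 21) - 10*z^3 + 209*z^2 - 359*z - 38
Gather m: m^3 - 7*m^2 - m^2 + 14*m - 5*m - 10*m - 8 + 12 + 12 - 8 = m^3 - 8*m^2 - m + 8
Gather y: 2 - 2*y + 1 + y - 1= 2 - y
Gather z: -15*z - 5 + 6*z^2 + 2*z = 6*z^2 - 13*z - 5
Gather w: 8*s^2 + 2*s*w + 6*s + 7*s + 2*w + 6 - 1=8*s^2 + 13*s + w*(2*s + 2) + 5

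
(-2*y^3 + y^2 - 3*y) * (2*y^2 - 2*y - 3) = -4*y^5 + 6*y^4 - 2*y^3 + 3*y^2 + 9*y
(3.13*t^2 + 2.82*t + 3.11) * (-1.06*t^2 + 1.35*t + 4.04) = -3.3178*t^4 + 1.2363*t^3 + 13.1556*t^2 + 15.5913*t + 12.5644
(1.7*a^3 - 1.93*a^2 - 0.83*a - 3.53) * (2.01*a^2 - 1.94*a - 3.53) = 3.417*a^5 - 7.1773*a^4 - 3.9251*a^3 + 1.3278*a^2 + 9.7781*a + 12.4609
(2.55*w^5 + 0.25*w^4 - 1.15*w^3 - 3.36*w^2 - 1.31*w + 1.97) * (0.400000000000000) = 1.02*w^5 + 0.1*w^4 - 0.46*w^3 - 1.344*w^2 - 0.524*w + 0.788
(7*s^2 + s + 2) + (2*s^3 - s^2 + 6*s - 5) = 2*s^3 + 6*s^2 + 7*s - 3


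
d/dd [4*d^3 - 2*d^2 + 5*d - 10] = 12*d^2 - 4*d + 5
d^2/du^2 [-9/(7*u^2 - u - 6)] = 18*(-49*u^2 + 7*u + (14*u - 1)^2 + 42)/(-7*u^2 + u + 6)^3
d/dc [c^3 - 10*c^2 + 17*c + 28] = 3*c^2 - 20*c + 17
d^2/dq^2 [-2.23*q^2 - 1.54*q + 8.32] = -4.46000000000000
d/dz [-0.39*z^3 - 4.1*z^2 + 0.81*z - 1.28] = -1.17*z^2 - 8.2*z + 0.81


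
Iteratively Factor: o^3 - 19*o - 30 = (o + 3)*(o^2 - 3*o - 10) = (o + 2)*(o + 3)*(o - 5)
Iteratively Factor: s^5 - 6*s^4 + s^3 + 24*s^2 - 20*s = (s)*(s^4 - 6*s^3 + s^2 + 24*s - 20) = s*(s - 1)*(s^3 - 5*s^2 - 4*s + 20) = s*(s - 1)*(s + 2)*(s^2 - 7*s + 10) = s*(s - 2)*(s - 1)*(s + 2)*(s - 5)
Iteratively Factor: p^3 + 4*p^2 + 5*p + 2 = (p + 1)*(p^2 + 3*p + 2) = (p + 1)*(p + 2)*(p + 1)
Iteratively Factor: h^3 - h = (h + 1)*(h^2 - h) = (h - 1)*(h + 1)*(h)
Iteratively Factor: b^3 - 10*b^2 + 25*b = (b)*(b^2 - 10*b + 25) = b*(b - 5)*(b - 5)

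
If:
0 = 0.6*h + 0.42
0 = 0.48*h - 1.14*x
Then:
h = -0.70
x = -0.29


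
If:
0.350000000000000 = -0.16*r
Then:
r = -2.19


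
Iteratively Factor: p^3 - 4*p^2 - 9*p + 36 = (p + 3)*(p^2 - 7*p + 12) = (p - 4)*(p + 3)*(p - 3)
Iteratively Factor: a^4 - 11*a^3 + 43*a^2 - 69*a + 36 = (a - 3)*(a^3 - 8*a^2 + 19*a - 12) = (a - 4)*(a - 3)*(a^2 - 4*a + 3) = (a - 4)*(a - 3)^2*(a - 1)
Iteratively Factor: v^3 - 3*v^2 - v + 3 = (v - 3)*(v^2 - 1) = (v - 3)*(v + 1)*(v - 1)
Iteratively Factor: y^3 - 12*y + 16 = (y - 2)*(y^2 + 2*y - 8) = (y - 2)*(y + 4)*(y - 2)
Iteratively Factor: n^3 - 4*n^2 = (n - 4)*(n^2) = n*(n - 4)*(n)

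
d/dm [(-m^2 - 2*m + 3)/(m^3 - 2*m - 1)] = (2*(m + 1)*(-m^3 + 2*m + 1) + (3*m^2 - 2)*(m^2 + 2*m - 3))/(-m^3 + 2*m + 1)^2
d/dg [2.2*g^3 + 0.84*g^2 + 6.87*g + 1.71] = 6.6*g^2 + 1.68*g + 6.87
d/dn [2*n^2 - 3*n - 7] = 4*n - 3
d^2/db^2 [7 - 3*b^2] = -6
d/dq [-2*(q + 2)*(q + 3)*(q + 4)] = -6*q^2 - 36*q - 52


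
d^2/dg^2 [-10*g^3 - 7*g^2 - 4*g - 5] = -60*g - 14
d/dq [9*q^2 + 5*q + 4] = 18*q + 5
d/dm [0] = 0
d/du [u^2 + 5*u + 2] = 2*u + 5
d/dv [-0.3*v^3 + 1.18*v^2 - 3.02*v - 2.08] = -0.9*v^2 + 2.36*v - 3.02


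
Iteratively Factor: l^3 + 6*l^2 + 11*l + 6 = (l + 3)*(l^2 + 3*l + 2) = (l + 2)*(l + 3)*(l + 1)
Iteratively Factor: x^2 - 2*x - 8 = (x + 2)*(x - 4)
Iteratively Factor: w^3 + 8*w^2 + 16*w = (w)*(w^2 + 8*w + 16) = w*(w + 4)*(w + 4)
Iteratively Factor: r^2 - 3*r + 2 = (r - 2)*(r - 1)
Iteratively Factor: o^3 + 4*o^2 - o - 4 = (o + 4)*(o^2 - 1) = (o - 1)*(o + 4)*(o + 1)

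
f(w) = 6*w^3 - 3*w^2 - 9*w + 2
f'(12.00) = 2511.00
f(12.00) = 9830.00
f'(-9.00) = 1503.00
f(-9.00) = -4534.00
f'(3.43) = 182.19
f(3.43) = 177.96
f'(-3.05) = 176.74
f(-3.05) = -168.69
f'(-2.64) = 132.29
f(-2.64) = -105.55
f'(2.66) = 102.40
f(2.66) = 69.76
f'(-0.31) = -5.41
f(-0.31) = 4.32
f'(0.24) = -9.40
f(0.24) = -0.25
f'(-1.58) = 45.42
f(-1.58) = -14.94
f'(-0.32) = -5.24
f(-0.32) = 4.38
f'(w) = 18*w^2 - 6*w - 9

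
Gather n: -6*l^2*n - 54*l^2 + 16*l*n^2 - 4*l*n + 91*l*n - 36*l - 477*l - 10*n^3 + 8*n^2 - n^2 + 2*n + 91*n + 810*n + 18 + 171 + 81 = -54*l^2 - 513*l - 10*n^3 + n^2*(16*l + 7) + n*(-6*l^2 + 87*l + 903) + 270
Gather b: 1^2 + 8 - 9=0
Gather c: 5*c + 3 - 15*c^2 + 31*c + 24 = -15*c^2 + 36*c + 27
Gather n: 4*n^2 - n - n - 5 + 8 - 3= 4*n^2 - 2*n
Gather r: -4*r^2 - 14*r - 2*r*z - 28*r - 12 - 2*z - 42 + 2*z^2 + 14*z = -4*r^2 + r*(-2*z - 42) + 2*z^2 + 12*z - 54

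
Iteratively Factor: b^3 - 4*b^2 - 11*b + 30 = (b - 5)*(b^2 + b - 6) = (b - 5)*(b + 3)*(b - 2)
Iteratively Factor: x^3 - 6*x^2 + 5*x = (x)*(x^2 - 6*x + 5) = x*(x - 5)*(x - 1)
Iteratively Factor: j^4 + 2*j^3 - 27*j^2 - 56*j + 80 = (j - 1)*(j^3 + 3*j^2 - 24*j - 80) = (j - 1)*(j + 4)*(j^2 - j - 20) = (j - 5)*(j - 1)*(j + 4)*(j + 4)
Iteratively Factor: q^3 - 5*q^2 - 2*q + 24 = (q - 4)*(q^2 - q - 6) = (q - 4)*(q - 3)*(q + 2)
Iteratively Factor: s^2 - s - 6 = (s - 3)*(s + 2)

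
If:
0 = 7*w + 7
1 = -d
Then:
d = -1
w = -1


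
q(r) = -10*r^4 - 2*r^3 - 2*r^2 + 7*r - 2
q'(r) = -40*r^3 - 6*r^2 - 4*r + 7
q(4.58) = -4604.13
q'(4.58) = -3980.05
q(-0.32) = -4.48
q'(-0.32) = 8.98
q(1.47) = -49.08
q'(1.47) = -138.91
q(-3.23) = -1066.53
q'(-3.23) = 1305.25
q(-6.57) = -18199.22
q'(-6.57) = 11118.03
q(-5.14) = -6799.18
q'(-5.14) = 5300.91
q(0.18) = -0.83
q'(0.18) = 5.85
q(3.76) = -2108.99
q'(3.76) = -2219.16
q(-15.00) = -500057.00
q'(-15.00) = 133717.00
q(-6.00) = -12644.00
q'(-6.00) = 8455.00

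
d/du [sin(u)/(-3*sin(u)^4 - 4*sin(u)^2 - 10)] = (9*sin(u)^4 + 4*sin(u)^2 - 10)*cos(u)/(3*sin(u)^4 + 4*sin(u)^2 + 10)^2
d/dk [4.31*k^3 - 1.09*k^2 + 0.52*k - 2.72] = 12.93*k^2 - 2.18*k + 0.52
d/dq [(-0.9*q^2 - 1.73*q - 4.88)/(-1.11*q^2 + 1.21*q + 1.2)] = (-3.0093*q^2 - 12.9936*q + 3.8288)/(1.2321*q^4 - 2.6862*q^3 - 1.1999*q^2 + 2.904*q + 1.44)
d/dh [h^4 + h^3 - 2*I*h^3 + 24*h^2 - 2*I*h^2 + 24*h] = 4*h^3 + h^2*(3 - 6*I) + 4*h*(12 - I) + 24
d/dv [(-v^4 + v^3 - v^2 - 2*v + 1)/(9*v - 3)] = (-9*v^4 + 10*v^3 - 6*v^2 + 2*v - 1)/(3*(9*v^2 - 6*v + 1))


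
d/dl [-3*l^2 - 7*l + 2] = -6*l - 7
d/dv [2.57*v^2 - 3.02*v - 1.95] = 5.14*v - 3.02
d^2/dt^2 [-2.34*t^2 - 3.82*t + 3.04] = -4.68000000000000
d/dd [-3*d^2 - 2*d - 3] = -6*d - 2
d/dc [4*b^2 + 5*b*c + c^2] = 5*b + 2*c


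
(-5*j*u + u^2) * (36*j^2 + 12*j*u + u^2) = -180*j^3*u - 24*j^2*u^2 + 7*j*u^3 + u^4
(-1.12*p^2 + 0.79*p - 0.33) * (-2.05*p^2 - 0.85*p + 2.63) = 2.296*p^4 - 0.6675*p^3 - 2.9406*p^2 + 2.3582*p - 0.8679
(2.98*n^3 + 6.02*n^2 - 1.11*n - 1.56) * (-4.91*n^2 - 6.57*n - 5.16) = -14.6318*n^5 - 49.1368*n^4 - 49.4781*n^3 - 16.1109*n^2 + 15.9768*n + 8.0496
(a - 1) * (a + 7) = a^2 + 6*a - 7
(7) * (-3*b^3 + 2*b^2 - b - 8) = -21*b^3 + 14*b^2 - 7*b - 56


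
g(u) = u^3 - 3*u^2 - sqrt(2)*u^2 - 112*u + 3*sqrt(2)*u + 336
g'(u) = 3*u^2 - 6*u - 2*sqrt(2)*u - 112 + 3*sqrt(2)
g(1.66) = 149.53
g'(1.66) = -114.15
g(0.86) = 240.70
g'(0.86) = -113.13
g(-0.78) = 416.89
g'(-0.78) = -99.05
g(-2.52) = 563.51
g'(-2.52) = -66.46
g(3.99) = -100.71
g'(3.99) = -95.22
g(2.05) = 105.16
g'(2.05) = -113.25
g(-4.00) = 632.40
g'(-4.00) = -24.44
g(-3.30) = 607.59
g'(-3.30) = -45.95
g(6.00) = -253.46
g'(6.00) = -52.73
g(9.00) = -262.37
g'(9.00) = 55.79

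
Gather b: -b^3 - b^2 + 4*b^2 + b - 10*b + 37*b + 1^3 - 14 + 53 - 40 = -b^3 + 3*b^2 + 28*b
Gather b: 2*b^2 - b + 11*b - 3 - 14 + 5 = 2*b^2 + 10*b - 12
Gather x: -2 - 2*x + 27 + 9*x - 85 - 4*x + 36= 3*x - 24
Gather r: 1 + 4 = 5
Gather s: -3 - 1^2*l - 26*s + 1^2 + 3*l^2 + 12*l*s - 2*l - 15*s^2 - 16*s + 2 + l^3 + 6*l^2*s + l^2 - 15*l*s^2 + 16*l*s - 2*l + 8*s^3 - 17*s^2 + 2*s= l^3 + 4*l^2 - 5*l + 8*s^3 + s^2*(-15*l - 32) + s*(6*l^2 + 28*l - 40)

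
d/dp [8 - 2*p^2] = -4*p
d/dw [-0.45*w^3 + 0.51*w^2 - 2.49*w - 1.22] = -1.35*w^2 + 1.02*w - 2.49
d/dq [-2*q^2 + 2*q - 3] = 2 - 4*q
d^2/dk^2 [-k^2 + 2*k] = -2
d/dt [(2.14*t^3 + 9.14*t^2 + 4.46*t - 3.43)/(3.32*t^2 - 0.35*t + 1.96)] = (7.1048*t^4 - 1.498*t^3 - 5.423*t^2 + 58.604*t + 7.5411)/(11.0224*t^4 - 2.324*t^3 + 13.1369*t^2 - 1.372*t + 3.8416)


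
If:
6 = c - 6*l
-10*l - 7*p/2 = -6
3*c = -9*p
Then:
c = 32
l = 13/3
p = -32/3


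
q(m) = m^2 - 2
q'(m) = 2*m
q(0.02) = -2.00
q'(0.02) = 0.04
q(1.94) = 1.76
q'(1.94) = 3.88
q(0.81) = -1.34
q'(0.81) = 1.62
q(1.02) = -0.96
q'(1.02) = 2.04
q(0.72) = -1.48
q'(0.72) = 1.44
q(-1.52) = 0.31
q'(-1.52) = -3.04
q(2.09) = 2.37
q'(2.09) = 4.18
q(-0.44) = -1.81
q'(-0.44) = -0.88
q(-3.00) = 7.00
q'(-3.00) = -6.00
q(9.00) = 79.00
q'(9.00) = 18.00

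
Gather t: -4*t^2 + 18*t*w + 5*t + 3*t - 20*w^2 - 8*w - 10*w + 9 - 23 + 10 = -4*t^2 + t*(18*w + 8) - 20*w^2 - 18*w - 4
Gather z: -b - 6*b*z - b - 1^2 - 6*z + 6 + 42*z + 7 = -2*b + z*(36 - 6*b) + 12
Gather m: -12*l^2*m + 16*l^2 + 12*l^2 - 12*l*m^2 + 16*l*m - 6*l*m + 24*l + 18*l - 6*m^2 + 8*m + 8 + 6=28*l^2 + 42*l + m^2*(-12*l - 6) + m*(-12*l^2 + 10*l + 8) + 14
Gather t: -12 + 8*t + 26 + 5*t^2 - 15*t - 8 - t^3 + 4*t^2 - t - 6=-t^3 + 9*t^2 - 8*t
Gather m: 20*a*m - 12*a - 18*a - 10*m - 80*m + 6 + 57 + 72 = -30*a + m*(20*a - 90) + 135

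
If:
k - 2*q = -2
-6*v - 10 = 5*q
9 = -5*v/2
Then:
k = 66/25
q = 58/25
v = -18/5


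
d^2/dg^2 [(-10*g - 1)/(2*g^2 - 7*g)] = 2*(-40*g^3 - 12*g^2 + 42*g - 49)/(g^3*(8*g^3 - 84*g^2 + 294*g - 343))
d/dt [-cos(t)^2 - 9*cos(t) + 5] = (2*cos(t) + 9)*sin(t)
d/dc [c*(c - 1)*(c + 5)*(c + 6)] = 4*c^3 + 30*c^2 + 38*c - 30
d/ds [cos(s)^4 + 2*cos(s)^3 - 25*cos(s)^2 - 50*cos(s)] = 2*(-2*cos(s)^3 - 3*cos(s)^2 + 25*cos(s) + 25)*sin(s)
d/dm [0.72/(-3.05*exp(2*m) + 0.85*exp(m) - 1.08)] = (4.392*exp(m) - 0.612)*exp(m)/(3.05*exp(2*m) - 0.85*exp(m) + 1.08)^2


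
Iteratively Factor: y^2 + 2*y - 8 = (y - 2)*(y + 4)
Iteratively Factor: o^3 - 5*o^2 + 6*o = (o)*(o^2 - 5*o + 6) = o*(o - 2)*(o - 3)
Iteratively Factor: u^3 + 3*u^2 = (u)*(u^2 + 3*u) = u^2*(u + 3)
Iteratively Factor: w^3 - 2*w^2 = (w)*(w^2 - 2*w) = w^2*(w - 2)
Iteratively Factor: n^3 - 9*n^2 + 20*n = (n)*(n^2 - 9*n + 20) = n*(n - 5)*(n - 4)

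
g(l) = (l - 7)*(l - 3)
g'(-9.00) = -28.00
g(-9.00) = 192.00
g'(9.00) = 8.00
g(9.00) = 12.00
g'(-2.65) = -15.30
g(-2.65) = 54.52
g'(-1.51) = -13.02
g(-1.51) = 38.38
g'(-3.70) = -17.40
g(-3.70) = 71.69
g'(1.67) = -6.66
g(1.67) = 7.09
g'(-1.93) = -13.86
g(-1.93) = 44.02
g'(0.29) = -9.42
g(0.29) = 18.18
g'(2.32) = -5.36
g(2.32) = 3.18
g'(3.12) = -3.76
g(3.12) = -0.47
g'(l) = 2*l - 10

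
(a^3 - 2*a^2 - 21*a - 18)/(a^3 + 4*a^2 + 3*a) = (a - 6)/a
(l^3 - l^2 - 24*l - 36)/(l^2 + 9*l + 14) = (l^2 - 3*l - 18)/(l + 7)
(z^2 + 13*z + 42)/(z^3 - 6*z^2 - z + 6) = (z^2 + 13*z + 42)/(z^3 - 6*z^2 - z + 6)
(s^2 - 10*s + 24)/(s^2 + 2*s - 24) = (s - 6)/(s + 6)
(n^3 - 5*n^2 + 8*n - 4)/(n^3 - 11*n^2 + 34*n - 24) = (n^2 - 4*n + 4)/(n^2 - 10*n + 24)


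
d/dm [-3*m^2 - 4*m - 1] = -6*m - 4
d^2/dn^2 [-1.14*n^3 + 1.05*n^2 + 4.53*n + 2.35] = 2.1 - 6.84*n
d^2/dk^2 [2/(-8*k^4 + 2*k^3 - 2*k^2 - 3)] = 8*(-2*k^2*(16*k^2 - 3*k + 2)^2 + (24*k^2 - 3*k + 1)*(8*k^4 - 2*k^3 + 2*k^2 + 3))/(8*k^4 - 2*k^3 + 2*k^2 + 3)^3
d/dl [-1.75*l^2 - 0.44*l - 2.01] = -3.5*l - 0.44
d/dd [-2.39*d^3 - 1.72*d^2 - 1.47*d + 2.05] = -7.17*d^2 - 3.44*d - 1.47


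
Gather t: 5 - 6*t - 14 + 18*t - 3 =12*t - 12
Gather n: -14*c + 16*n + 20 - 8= -14*c + 16*n + 12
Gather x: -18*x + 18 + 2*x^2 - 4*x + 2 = 2*x^2 - 22*x + 20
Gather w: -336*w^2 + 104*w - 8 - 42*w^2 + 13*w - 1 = -378*w^2 + 117*w - 9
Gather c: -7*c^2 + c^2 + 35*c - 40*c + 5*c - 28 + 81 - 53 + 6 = 6 - 6*c^2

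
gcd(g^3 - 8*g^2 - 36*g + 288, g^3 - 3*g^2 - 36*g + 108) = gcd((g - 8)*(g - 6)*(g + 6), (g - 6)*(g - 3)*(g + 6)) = g^2 - 36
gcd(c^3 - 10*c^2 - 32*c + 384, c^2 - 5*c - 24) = c - 8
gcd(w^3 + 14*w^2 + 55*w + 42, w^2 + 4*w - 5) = 1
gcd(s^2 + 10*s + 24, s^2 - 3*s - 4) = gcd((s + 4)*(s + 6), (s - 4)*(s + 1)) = 1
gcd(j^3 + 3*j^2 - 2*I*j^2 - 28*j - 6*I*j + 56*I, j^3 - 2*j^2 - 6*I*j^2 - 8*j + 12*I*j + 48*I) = j - 4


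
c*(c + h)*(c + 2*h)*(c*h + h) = c^4*h + 3*c^3*h^2 + c^3*h + 2*c^2*h^3 + 3*c^2*h^2 + 2*c*h^3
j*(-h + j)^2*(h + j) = h^3*j - h^2*j^2 - h*j^3 + j^4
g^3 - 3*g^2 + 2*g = g*(g - 2)*(g - 1)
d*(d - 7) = d^2 - 7*d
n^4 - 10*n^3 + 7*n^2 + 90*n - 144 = (n - 8)*(n - 3)*(n - 2)*(n + 3)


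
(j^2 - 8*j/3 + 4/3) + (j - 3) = j^2 - 5*j/3 - 5/3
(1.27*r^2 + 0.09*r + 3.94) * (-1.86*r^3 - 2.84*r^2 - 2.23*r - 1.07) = -2.3622*r^5 - 3.7742*r^4 - 10.4161*r^3 - 12.7492*r^2 - 8.8825*r - 4.2158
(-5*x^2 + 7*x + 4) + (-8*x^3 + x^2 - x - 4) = -8*x^3 - 4*x^2 + 6*x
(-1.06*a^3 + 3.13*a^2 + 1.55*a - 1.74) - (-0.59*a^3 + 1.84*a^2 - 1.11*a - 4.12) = -0.47*a^3 + 1.29*a^2 + 2.66*a + 2.38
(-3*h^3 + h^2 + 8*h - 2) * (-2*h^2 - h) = 6*h^5 + h^4 - 17*h^3 - 4*h^2 + 2*h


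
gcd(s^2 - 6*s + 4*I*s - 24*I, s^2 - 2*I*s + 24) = s + 4*I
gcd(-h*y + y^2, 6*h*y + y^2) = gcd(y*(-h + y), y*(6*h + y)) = y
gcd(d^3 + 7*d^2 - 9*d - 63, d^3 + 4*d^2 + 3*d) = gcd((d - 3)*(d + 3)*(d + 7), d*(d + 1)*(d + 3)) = d + 3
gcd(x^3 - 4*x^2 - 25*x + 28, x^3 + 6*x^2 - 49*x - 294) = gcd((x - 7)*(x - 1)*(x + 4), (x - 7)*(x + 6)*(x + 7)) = x - 7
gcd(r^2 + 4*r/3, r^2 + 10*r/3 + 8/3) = r + 4/3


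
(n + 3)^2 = n^2 + 6*n + 9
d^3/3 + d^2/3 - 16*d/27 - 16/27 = (d/3 + 1/3)*(d - 4/3)*(d + 4/3)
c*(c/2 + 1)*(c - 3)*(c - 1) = c^4/2 - c^3 - 5*c^2/2 + 3*c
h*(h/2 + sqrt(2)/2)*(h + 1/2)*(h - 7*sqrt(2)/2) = h^4/2 - 5*sqrt(2)*h^3/4 + h^3/4 - 7*h^2/2 - 5*sqrt(2)*h^2/8 - 7*h/4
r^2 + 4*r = r*(r + 4)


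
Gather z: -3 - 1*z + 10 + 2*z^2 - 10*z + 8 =2*z^2 - 11*z + 15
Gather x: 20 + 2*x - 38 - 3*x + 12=-x - 6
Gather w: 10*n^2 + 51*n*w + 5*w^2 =10*n^2 + 51*n*w + 5*w^2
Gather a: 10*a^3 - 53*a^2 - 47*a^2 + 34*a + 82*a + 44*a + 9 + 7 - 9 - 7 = 10*a^3 - 100*a^2 + 160*a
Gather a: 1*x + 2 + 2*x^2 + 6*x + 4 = 2*x^2 + 7*x + 6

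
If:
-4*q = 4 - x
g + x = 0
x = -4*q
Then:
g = -2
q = -1/2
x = 2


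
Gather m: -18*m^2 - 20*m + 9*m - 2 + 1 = -18*m^2 - 11*m - 1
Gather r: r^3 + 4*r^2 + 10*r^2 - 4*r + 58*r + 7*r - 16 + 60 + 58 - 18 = r^3 + 14*r^2 + 61*r + 84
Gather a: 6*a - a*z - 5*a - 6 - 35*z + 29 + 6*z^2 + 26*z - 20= a*(1 - z) + 6*z^2 - 9*z + 3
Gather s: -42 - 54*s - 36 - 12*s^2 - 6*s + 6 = -12*s^2 - 60*s - 72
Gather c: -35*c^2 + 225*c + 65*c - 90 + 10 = -35*c^2 + 290*c - 80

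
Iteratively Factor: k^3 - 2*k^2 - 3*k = (k - 3)*(k^2 + k) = (k - 3)*(k + 1)*(k)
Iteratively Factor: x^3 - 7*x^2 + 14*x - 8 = (x - 4)*(x^2 - 3*x + 2) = (x - 4)*(x - 1)*(x - 2)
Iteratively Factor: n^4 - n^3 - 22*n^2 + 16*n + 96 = (n - 3)*(n^3 + 2*n^2 - 16*n - 32) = (n - 3)*(n + 2)*(n^2 - 16) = (n - 4)*(n - 3)*(n + 2)*(n + 4)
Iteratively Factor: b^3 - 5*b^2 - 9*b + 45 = (b + 3)*(b^2 - 8*b + 15) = (b - 5)*(b + 3)*(b - 3)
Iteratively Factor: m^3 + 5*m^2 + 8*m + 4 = (m + 2)*(m^2 + 3*m + 2) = (m + 2)^2*(m + 1)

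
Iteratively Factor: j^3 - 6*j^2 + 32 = (j + 2)*(j^2 - 8*j + 16) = (j - 4)*(j + 2)*(j - 4)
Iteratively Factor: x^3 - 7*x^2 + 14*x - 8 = (x - 1)*(x^2 - 6*x + 8) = (x - 4)*(x - 1)*(x - 2)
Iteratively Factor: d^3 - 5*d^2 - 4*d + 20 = (d + 2)*(d^2 - 7*d + 10) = (d - 2)*(d + 2)*(d - 5)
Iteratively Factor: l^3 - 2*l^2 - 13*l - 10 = (l + 1)*(l^2 - 3*l - 10) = (l + 1)*(l + 2)*(l - 5)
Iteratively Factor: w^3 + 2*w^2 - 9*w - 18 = (w + 2)*(w^2 - 9) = (w + 2)*(w + 3)*(w - 3)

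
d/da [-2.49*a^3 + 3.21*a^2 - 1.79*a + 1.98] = -7.47*a^2 + 6.42*a - 1.79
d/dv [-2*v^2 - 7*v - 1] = -4*v - 7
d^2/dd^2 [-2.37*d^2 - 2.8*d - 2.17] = -4.74000000000000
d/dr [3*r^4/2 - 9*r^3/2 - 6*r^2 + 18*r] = 6*r^3 - 27*r^2/2 - 12*r + 18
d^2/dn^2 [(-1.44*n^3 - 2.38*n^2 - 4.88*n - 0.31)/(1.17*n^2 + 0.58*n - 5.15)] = (1.77635683940025e-15*n^5 + 7.105427357601e-15*n^4 - 28.4526*n^3 - 62.782614*n^2 - 406.843236*n - 159.344598)/(1.601613*n^6 + 2.381886*n^5 - 19.968741*n^4 - 20.773628*n^3 + 87.896595*n^2 + 46.14915*n - 136.590875)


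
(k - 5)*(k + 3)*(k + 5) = k^3 + 3*k^2 - 25*k - 75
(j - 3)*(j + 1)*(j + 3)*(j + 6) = j^4 + 7*j^3 - 3*j^2 - 63*j - 54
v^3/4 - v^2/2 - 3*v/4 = v*(v/4 + 1/4)*(v - 3)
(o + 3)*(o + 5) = o^2 + 8*o + 15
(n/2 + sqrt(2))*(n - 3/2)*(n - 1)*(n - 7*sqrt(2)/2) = n^4/2 - 5*n^3/4 - 3*sqrt(2)*n^3/4 - 25*n^2/4 + 15*sqrt(2)*n^2/8 - 9*sqrt(2)*n/8 + 35*n/2 - 21/2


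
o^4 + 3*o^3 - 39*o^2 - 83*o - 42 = (o - 6)*(o + 1)^2*(o + 7)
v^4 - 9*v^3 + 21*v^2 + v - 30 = (v - 5)*(v - 3)*(v - 2)*(v + 1)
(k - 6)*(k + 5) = k^2 - k - 30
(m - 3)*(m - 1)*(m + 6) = m^3 + 2*m^2 - 21*m + 18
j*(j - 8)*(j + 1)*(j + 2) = j^4 - 5*j^3 - 22*j^2 - 16*j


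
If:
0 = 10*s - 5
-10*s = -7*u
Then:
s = 1/2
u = 5/7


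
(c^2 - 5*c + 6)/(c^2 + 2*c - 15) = (c - 2)/(c + 5)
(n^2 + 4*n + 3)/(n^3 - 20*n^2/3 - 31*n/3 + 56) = 3*(n + 1)/(3*n^2 - 29*n + 56)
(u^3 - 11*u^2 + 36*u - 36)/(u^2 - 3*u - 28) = (-u^3 + 11*u^2 - 36*u + 36)/(-u^2 + 3*u + 28)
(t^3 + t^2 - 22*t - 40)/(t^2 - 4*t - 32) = (t^2 - 3*t - 10)/(t - 8)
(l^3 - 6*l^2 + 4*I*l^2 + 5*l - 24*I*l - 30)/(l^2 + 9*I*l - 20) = (l^2 - l*(6 + I) + 6*I)/(l + 4*I)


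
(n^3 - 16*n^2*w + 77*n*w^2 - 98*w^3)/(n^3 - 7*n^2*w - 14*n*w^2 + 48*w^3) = (-n^2 + 14*n*w - 49*w^2)/(-n^2 + 5*n*w + 24*w^2)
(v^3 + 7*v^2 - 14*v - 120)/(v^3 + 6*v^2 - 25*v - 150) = (v - 4)/(v - 5)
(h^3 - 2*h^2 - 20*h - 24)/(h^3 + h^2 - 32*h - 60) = (h + 2)/(h + 5)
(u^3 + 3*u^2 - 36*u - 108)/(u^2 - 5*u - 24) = (u^2 - 36)/(u - 8)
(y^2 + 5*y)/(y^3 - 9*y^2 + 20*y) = (y + 5)/(y^2 - 9*y + 20)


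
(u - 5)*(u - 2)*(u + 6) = u^3 - u^2 - 32*u + 60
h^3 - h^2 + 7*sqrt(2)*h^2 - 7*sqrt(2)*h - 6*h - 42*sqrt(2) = (h - 3)*(h + 2)*(h + 7*sqrt(2))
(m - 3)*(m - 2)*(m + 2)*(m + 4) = m^4 + m^3 - 16*m^2 - 4*m + 48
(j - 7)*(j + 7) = j^2 - 49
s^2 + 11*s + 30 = (s + 5)*(s + 6)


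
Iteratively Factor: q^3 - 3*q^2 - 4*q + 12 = (q - 3)*(q^2 - 4) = (q - 3)*(q + 2)*(q - 2)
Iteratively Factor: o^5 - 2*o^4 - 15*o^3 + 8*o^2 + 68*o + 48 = (o + 2)*(o^4 - 4*o^3 - 7*o^2 + 22*o + 24) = (o + 2)^2*(o^3 - 6*o^2 + 5*o + 12) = (o - 4)*(o + 2)^2*(o^2 - 2*o - 3) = (o - 4)*(o + 1)*(o + 2)^2*(o - 3)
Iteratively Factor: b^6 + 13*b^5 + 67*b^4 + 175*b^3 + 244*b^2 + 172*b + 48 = (b + 2)*(b^5 + 11*b^4 + 45*b^3 + 85*b^2 + 74*b + 24) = (b + 2)^2*(b^4 + 9*b^3 + 27*b^2 + 31*b + 12) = (b + 1)*(b + 2)^2*(b^3 + 8*b^2 + 19*b + 12) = (b + 1)*(b + 2)^2*(b + 4)*(b^2 + 4*b + 3) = (b + 1)^2*(b + 2)^2*(b + 4)*(b + 3)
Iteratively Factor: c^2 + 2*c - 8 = (c - 2)*(c + 4)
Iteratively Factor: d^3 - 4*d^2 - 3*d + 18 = (d + 2)*(d^2 - 6*d + 9) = (d - 3)*(d + 2)*(d - 3)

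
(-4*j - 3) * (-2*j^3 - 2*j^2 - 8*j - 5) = 8*j^4 + 14*j^3 + 38*j^2 + 44*j + 15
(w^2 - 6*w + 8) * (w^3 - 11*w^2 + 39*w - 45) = w^5 - 17*w^4 + 113*w^3 - 367*w^2 + 582*w - 360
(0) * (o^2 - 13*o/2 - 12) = 0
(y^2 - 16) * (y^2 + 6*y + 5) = y^4 + 6*y^3 - 11*y^2 - 96*y - 80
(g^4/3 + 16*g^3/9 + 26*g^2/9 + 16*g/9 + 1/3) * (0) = 0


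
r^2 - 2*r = r*(r - 2)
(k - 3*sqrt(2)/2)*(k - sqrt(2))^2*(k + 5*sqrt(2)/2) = k^4 - sqrt(2)*k^3 - 19*k^2/2 + 17*sqrt(2)*k - 15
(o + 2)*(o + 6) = o^2 + 8*o + 12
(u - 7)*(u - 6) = u^2 - 13*u + 42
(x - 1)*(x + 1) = x^2 - 1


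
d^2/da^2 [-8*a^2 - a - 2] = -16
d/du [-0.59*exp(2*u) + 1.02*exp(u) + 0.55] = (1.02 - 1.18*exp(u))*exp(u)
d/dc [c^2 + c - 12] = 2*c + 1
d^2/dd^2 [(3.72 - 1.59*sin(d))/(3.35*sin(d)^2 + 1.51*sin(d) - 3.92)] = (17.843775*sin(d)^5 - 175.033815*sin(d)^4 + 33.13887*sin(d)^3 + 56.0115959999999*sin(d)^2 - 9.96040799999994*sin(d) + 95.842968)/(3.35*sin(d)^2 + 1.51*sin(d) - 3.92)^3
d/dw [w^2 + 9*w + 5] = 2*w + 9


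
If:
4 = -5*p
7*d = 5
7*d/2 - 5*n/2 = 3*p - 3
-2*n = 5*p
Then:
No Solution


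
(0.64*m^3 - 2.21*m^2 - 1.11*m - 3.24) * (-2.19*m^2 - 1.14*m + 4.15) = -1.4016*m^5 + 4.1103*m^4 + 7.6063*m^3 - 0.8105*m^2 - 0.9129*m - 13.446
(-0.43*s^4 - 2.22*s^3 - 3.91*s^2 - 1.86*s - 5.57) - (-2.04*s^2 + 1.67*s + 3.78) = -0.43*s^4 - 2.22*s^3 - 1.87*s^2 - 3.53*s - 9.35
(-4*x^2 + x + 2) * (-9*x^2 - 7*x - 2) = 36*x^4 + 19*x^3 - 17*x^2 - 16*x - 4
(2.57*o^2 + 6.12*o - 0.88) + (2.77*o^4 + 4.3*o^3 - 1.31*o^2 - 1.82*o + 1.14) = 2.77*o^4 + 4.3*o^3 + 1.26*o^2 + 4.3*o + 0.26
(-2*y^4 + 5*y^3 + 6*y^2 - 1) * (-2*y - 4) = 4*y^5 - 2*y^4 - 32*y^3 - 24*y^2 + 2*y + 4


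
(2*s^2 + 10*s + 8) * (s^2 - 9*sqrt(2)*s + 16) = 2*s^4 - 18*sqrt(2)*s^3 + 10*s^3 - 90*sqrt(2)*s^2 + 40*s^2 - 72*sqrt(2)*s + 160*s + 128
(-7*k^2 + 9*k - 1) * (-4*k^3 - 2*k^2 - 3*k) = 28*k^5 - 22*k^4 + 7*k^3 - 25*k^2 + 3*k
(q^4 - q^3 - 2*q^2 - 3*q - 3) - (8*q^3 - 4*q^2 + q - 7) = q^4 - 9*q^3 + 2*q^2 - 4*q + 4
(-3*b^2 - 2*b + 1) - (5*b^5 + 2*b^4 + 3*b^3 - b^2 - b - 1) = -5*b^5 - 2*b^4 - 3*b^3 - 2*b^2 - b + 2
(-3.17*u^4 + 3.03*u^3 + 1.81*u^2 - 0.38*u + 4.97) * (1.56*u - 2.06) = -4.9452*u^5 + 11.257*u^4 - 3.4182*u^3 - 4.3214*u^2 + 8.536*u - 10.2382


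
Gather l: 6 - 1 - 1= 4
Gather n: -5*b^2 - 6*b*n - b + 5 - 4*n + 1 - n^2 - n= -5*b^2 - b - n^2 + n*(-6*b - 5) + 6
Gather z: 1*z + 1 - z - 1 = 0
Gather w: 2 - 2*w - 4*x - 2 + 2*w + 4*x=0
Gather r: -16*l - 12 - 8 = -16*l - 20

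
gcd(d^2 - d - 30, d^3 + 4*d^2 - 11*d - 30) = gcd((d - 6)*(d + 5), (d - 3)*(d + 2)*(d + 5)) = d + 5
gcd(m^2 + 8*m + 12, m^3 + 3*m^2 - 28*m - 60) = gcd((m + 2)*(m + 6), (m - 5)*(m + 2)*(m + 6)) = m^2 + 8*m + 12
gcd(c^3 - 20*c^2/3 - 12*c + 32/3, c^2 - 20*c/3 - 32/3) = c - 8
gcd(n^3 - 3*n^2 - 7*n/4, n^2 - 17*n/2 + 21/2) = 1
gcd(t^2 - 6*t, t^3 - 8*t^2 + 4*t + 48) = t - 6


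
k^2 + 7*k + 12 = (k + 3)*(k + 4)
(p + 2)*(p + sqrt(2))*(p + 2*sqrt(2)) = p^3 + 2*p^2 + 3*sqrt(2)*p^2 + 4*p + 6*sqrt(2)*p + 8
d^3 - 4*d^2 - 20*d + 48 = (d - 6)*(d - 2)*(d + 4)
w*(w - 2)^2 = w^3 - 4*w^2 + 4*w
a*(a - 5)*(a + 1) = a^3 - 4*a^2 - 5*a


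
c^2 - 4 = (c - 2)*(c + 2)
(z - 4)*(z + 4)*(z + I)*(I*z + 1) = I*z^4 - 15*I*z^2 - 16*I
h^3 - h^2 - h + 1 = (h - 1)^2*(h + 1)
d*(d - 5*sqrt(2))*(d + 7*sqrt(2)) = d^3 + 2*sqrt(2)*d^2 - 70*d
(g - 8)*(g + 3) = g^2 - 5*g - 24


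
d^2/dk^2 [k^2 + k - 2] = 2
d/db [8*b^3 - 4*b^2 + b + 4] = 24*b^2 - 8*b + 1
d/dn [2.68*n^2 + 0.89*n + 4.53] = 5.36*n + 0.89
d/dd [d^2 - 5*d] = 2*d - 5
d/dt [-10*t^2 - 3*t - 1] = -20*t - 3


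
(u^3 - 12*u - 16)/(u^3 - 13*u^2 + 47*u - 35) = (u^3 - 12*u - 16)/(u^3 - 13*u^2 + 47*u - 35)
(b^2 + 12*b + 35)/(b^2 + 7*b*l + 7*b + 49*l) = (b + 5)/(b + 7*l)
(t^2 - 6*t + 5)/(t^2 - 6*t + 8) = (t^2 - 6*t + 5)/(t^2 - 6*t + 8)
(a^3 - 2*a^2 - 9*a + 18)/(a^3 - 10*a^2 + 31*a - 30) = (a + 3)/(a - 5)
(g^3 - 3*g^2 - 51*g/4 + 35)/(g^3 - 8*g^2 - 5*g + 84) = (g^2 + g - 35/4)/(g^2 - 4*g - 21)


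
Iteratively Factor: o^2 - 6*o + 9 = (o - 3)*(o - 3)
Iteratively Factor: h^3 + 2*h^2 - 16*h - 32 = (h + 4)*(h^2 - 2*h - 8) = (h + 2)*(h + 4)*(h - 4)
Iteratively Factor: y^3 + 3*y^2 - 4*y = (y)*(y^2 + 3*y - 4) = y*(y + 4)*(y - 1)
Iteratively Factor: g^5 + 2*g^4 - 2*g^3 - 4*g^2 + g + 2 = (g + 2)*(g^4 - 2*g^2 + 1) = (g - 1)*(g + 2)*(g^3 + g^2 - g - 1) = (g - 1)*(g + 1)*(g + 2)*(g^2 - 1) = (g - 1)*(g + 1)^2*(g + 2)*(g - 1)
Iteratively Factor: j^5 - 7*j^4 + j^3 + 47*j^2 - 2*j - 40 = (j - 5)*(j^4 - 2*j^3 - 9*j^2 + 2*j + 8) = (j - 5)*(j + 1)*(j^3 - 3*j^2 - 6*j + 8) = (j - 5)*(j - 4)*(j + 1)*(j^2 + j - 2) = (j - 5)*(j - 4)*(j + 1)*(j + 2)*(j - 1)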